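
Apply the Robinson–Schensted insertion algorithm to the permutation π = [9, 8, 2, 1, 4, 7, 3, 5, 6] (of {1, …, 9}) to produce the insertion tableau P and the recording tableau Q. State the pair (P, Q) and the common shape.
P = [1, 3, 5, 6] / [2, 4, 7] / [8] / [9];  Q = [1, 5, 6, 9] / [2, 7, 8] / [3] / [4];  common shape = (4, 3, 1, 1)

Row-insert the values π_1, π_2, … into P one at a time, bumping the leftmost entry strictly greater than the inserted value down to the next row. The recording tableau Q records, in position (i, j), the step at which that cell was added to P.
  Insert 9 (step 1): P = [9];  Q = [1]
  Insert 8 (step 2): P = [8] / [9];  Q = [1] / [2]
  Insert 2 (step 3): P = [2] / [8] / [9];  Q = [1] / [2] / [3]
  Insert 1 (step 4): P = [1] / [2] / [8] / [9];  Q = [1] / [2] / [3] / [4]
  Insert 4 (step 5): P = [1, 4] / [2] / [8] / [9];  Q = [1, 5] / [2] / [3] / [4]
  Insert 7 (step 6): P = [1, 4, 7] / [2] / [8] / [9];  Q = [1, 5, 6] / [2] / [3] / [4]
  Insert 3 (step 7): P = [1, 3, 7] / [2, 4] / [8] / [9];  Q = [1, 5, 6] / [2, 7] / [3] / [4]
  Insert 5 (step 8): P = [1, 3, 5] / [2, 4, 7] / [8] / [9];  Q = [1, 5, 6] / [2, 7, 8] / [3] / [4]
  Insert 6 (step 9): P = [1, 3, 5, 6] / [2, 4, 7] / [8] / [9];  Q = [1, 5, 6, 9] / [2, 7, 8] / [3] / [4]
Final shape: (4, 3, 1, 1).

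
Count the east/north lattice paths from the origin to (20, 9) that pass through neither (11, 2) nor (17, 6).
Number of paths = 7431345

Inclusion–exclusion. Total paths: C(29, 20) = 10015005. Through P₁: C(13, 11)·C(16, 9) = 892320. Through P₂: C(23, 17)·C(6, 3) = 2018940. Since P₁ is strictly southwest of P₂, a monotone path through both must visit P₁ then P₂; paths through both = C(13, 11)·C(10, 6)·C(6, 3) = 327600. Avoid both = 10015005 − 892320 − 2018940 + 327600 = 7431345.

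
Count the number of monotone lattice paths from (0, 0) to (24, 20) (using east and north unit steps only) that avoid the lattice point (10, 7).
Number of paths = 1370945531670

Total paths from (0, 0) to (24, 20): C(44, 24) = 1761039350070. Paths through (10, 7): (paths (0, 0) → (10, 7)) × (paths (10, 7) → (24, 20)) = C(17, 10) · C(27, 14) = 19448 · 20058300 = 390093818400. Avoidance count = 1761039350070 − 390093818400 = 1370945531670.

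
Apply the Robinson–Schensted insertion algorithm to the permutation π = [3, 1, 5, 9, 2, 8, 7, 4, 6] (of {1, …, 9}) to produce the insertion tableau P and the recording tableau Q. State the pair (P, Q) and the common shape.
P = [1, 2, 4, 6] / [3, 5, 7] / [8] / [9];  Q = [1, 3, 4, 9] / [2, 5, 6] / [7] / [8];  common shape = (4, 3, 1, 1)

Row-insert the values π_1, π_2, … into P one at a time, bumping the leftmost entry strictly greater than the inserted value down to the next row. The recording tableau Q records, in position (i, j), the step at which that cell was added to P.
  Insert 3 (step 1): P = [3];  Q = [1]
  Insert 1 (step 2): P = [1] / [3];  Q = [1] / [2]
  Insert 5 (step 3): P = [1, 5] / [3];  Q = [1, 3] / [2]
  Insert 9 (step 4): P = [1, 5, 9] / [3];  Q = [1, 3, 4] / [2]
  Insert 2 (step 5): P = [1, 2, 9] / [3, 5];  Q = [1, 3, 4] / [2, 5]
  Insert 8 (step 6): P = [1, 2, 8] / [3, 5, 9];  Q = [1, 3, 4] / [2, 5, 6]
  Insert 7 (step 7): P = [1, 2, 7] / [3, 5, 8] / [9];  Q = [1, 3, 4] / [2, 5, 6] / [7]
  Insert 4 (step 8): P = [1, 2, 4] / [3, 5, 7] / [8] / [9];  Q = [1, 3, 4] / [2, 5, 6] / [7] / [8]
  Insert 6 (step 9): P = [1, 2, 4, 6] / [3, 5, 7] / [8] / [9];  Q = [1, 3, 4, 9] / [2, 5, 6] / [7] / [8]
Final shape: (4, 3, 1, 1).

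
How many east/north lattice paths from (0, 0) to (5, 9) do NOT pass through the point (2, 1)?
Number of paths = 1507

Total paths from (0, 0) to (5, 9): C(14, 5) = 2002. Paths through (2, 1): (paths (0, 0) → (2, 1)) × (paths (2, 1) → (5, 9)) = C(3, 2) · C(11, 3) = 3 · 165 = 495. Avoidance count = 2002 − 495 = 1507.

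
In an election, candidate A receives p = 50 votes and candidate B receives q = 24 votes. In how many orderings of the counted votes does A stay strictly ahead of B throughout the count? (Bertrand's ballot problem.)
Strict-lead orderings = 6159019034548969524

Total orderings of the 74 votes with 50 for A: C(74, 50) = 17529515713716297876. By the Bertrand ballot formula (Cycle Lemma / reflection principle), the number of orderings in which A is strictly ahead of B throughout is (p − q)/(p + q) · C(p + q, p) = (50 − 24)/(50 + 24) · 17529515713716297876 = 6159019034548969524.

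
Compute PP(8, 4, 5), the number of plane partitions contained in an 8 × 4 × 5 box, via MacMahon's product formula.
PP(8, 4, 5) = 4789851066

Evaluate the triple product over i = 1..8, j = 1..4, k = 1..5. The factors are (2/1) · (3/2) · (4/3) · (5/4) · (6/5) · (3/2) · (4/3) · (5/4) · … (160 factors total). The numerators and denominators telescope so the product is an integer; carrying out the multiplication exactly gives PP(8, 4, 5) = 4789851066.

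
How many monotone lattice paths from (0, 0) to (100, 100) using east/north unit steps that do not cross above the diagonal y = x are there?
C_100 = 896519947090131496687170070074100632420837521538745909320

These NE paths below the diagonal are counted by the Catalan number C_n = (1/(n + 1)) · C(2n, n). For n = 100: C_100 = (1/101) · C(200, 100) = 90548514656103281165404177077484163874504589675413336841320/101 = 896519947090131496687170070074100632420837521538745909320.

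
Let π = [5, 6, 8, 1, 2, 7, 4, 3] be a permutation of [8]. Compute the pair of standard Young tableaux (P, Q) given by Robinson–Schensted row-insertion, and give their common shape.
P = [1, 2, 3] / [4, 6, 7] / [5] / [8];  Q = [1, 2, 3] / [4, 5, 6] / [7] / [8];  common shape = (3, 3, 1, 1)

Row-insert the values π_1, π_2, … into P one at a time, bumping the leftmost entry strictly greater than the inserted value down to the next row. The recording tableau Q records, in position (i, j), the step at which that cell was added to P.
  Insert 5 (step 1): P = [5];  Q = [1]
  Insert 6 (step 2): P = [5, 6];  Q = [1, 2]
  Insert 8 (step 3): P = [5, 6, 8];  Q = [1, 2, 3]
  Insert 1 (step 4): P = [1, 6, 8] / [5];  Q = [1, 2, 3] / [4]
  Insert 2 (step 5): P = [1, 2, 8] / [5, 6];  Q = [1, 2, 3] / [4, 5]
  Insert 7 (step 6): P = [1, 2, 7] / [5, 6, 8];  Q = [1, 2, 3] / [4, 5, 6]
  Insert 4 (step 7): P = [1, 2, 4] / [5, 6, 7] / [8];  Q = [1, 2, 3] / [4, 5, 6] / [7]
  Insert 3 (step 8): P = [1, 2, 3] / [4, 6, 7] / [5] / [8];  Q = [1, 2, 3] / [4, 5, 6] / [7] / [8]
Final shape: (3, 3, 1, 1).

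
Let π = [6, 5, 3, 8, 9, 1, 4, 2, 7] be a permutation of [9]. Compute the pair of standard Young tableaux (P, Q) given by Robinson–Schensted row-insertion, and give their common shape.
P = [1, 2, 7] / [3, 4, 9] / [5, 8] / [6];  Q = [1, 4, 5] / [2, 7, 9] / [3, 8] / [6];  common shape = (3, 3, 2, 1)

Row-insert the values π_1, π_2, … into P one at a time, bumping the leftmost entry strictly greater than the inserted value down to the next row. The recording tableau Q records, in position (i, j), the step at which that cell was added to P.
  Insert 6 (step 1): P = [6];  Q = [1]
  Insert 5 (step 2): P = [5] / [6];  Q = [1] / [2]
  Insert 3 (step 3): P = [3] / [5] / [6];  Q = [1] / [2] / [3]
  Insert 8 (step 4): P = [3, 8] / [5] / [6];  Q = [1, 4] / [2] / [3]
  Insert 9 (step 5): P = [3, 8, 9] / [5] / [6];  Q = [1, 4, 5] / [2] / [3]
  Insert 1 (step 6): P = [1, 8, 9] / [3] / [5] / [6];  Q = [1, 4, 5] / [2] / [3] / [6]
  Insert 4 (step 7): P = [1, 4, 9] / [3, 8] / [5] / [6];  Q = [1, 4, 5] / [2, 7] / [3] / [6]
  Insert 2 (step 8): P = [1, 2, 9] / [3, 4] / [5, 8] / [6];  Q = [1, 4, 5] / [2, 7] / [3, 8] / [6]
  Insert 7 (step 9): P = [1, 2, 7] / [3, 4, 9] / [5, 8] / [6];  Q = [1, 4, 5] / [2, 7, 9] / [3, 8] / [6]
Final shape: (3, 3, 2, 1).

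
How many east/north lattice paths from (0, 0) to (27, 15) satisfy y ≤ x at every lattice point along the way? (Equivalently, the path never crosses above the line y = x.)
Number of paths = 45812198536

By the reflection principle (André's argument), the number of monotone paths to (27, 15) with n ≤ m that never go above y = x is C(42, 27) − C(42, 28) = 98672427616 − 52860229080 = 45812198536.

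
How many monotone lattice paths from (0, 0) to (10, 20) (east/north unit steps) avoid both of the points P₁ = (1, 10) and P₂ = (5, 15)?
Number of paths = 25471121

Inclusion–exclusion. Total paths: C(30, 10) = 30045015. Through P₁: C(11, 1)·C(19, 9) = 1016158. Through P₂: C(20, 5)·C(10, 5) = 3907008. Since P₁ is strictly southwest of P₂, a monotone path through both must visit P₁ then P₂; paths through both = C(11, 1)·C(9, 4)·C(10, 5) = 349272. Avoid both = 30045015 − 1016158 − 3907008 + 349272 = 25471121.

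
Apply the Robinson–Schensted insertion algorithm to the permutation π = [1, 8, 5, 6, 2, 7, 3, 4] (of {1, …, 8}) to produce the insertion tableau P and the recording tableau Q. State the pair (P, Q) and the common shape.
P = [1, 2, 3, 4] / [5, 6, 7] / [8];  Q = [1, 2, 4, 6] / [3, 7, 8] / [5];  common shape = (4, 3, 1)

Row-insert the values π_1, π_2, … into P one at a time, bumping the leftmost entry strictly greater than the inserted value down to the next row. The recording tableau Q records, in position (i, j), the step at which that cell was added to P.
  Insert 1 (step 1): P = [1];  Q = [1]
  Insert 8 (step 2): P = [1, 8];  Q = [1, 2]
  Insert 5 (step 3): P = [1, 5] / [8];  Q = [1, 2] / [3]
  Insert 6 (step 4): P = [1, 5, 6] / [8];  Q = [1, 2, 4] / [3]
  Insert 2 (step 5): P = [1, 2, 6] / [5] / [8];  Q = [1, 2, 4] / [3] / [5]
  Insert 7 (step 6): P = [1, 2, 6, 7] / [5] / [8];  Q = [1, 2, 4, 6] / [3] / [5]
  Insert 3 (step 7): P = [1, 2, 3, 7] / [5, 6] / [8];  Q = [1, 2, 4, 6] / [3, 7] / [5]
  Insert 4 (step 8): P = [1, 2, 3, 4] / [5, 6, 7] / [8];  Q = [1, 2, 4, 6] / [3, 7, 8] / [5]
Final shape: (4, 3, 1).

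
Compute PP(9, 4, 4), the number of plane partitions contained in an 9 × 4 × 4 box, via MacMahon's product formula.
PP(9, 4, 4) = 677352676

Evaluate the triple product over i = 1..9, j = 1..4, k = 1..4. The factors are (2/1) · (3/2) · (4/3) · (5/4) · (3/2) · (4/3) · (5/4) · (6/5) · … (144 factors total). The numerators and denominators telescope so the product is an integer; carrying out the multiplication exactly gives PP(9, 4, 4) = 677352676.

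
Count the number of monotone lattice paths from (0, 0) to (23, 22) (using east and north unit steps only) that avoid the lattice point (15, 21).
Number of paths = 4066604240760

Total paths from (0, 0) to (23, 22): C(45, 23) = 4116715363800. Paths through (15, 21): (paths (0, 0) → (15, 21)) × (paths (15, 21) → (23, 22)) = C(36, 15) · C(9, 8) = 5567902560 · 9 = 50111123040. Avoidance count = 4116715363800 − 50111123040 = 4066604240760.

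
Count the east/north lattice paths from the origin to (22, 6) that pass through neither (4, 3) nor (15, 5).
Number of paths = 227998

Inclusion–exclusion. Total paths: C(28, 22) = 376740. Through P₁: C(7, 4)·C(21, 18) = 46550. Through P₂: C(20, 15)·C(8, 7) = 124032. Since P₁ is strictly southwest of P₂, a monotone path through both must visit P₁ then P₂; paths through both = C(7, 4)·C(13, 11)·C(8, 7) = 21840. Avoid both = 376740 − 46550 − 124032 + 21840 = 227998.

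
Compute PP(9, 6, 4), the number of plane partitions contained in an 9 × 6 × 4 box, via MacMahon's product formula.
PP(9, 6, 4) = 559299781040

Evaluate the triple product over i = 1..9, j = 1..6, k = 1..4. The factors are (2/1) · (3/2) · (4/3) · (5/4) · (3/2) · (4/3) · (5/4) · (6/5) · … (216 factors total). The numerators and denominators telescope so the product is an integer; carrying out the multiplication exactly gives PP(9, 6, 4) = 559299781040.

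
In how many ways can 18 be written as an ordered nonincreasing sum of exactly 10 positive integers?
p(18, 10 parts) = 22

Partitions of n into exactly k parts are in bijection with partitions of n − k into at most k parts (subtract 1 from each part). So p(18, exactly 10) = p(8, parts ≤ 10). Computing via the recurrence p(m, j) = p(m, j−1) + p(m−j, j) gives 22.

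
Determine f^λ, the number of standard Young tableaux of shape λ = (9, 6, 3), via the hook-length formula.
# SYT of shape (9, 6, 3) = 678912

Hook-length formula: f^λ = n! / Π hook(c), product over all cells c of the Young diagram. For λ = (9, 6, 3), n = 18 boxes. Hook lengths by row (left-to-right, top-to-bottom): [11, 10, 9, 7, 6, 5, 3, 2, 1]; [7, 6, 5, 3, 2, 1]; [3, 2, 1]. Product of hooks = 9430344000. So f^λ = 18! / 9430344000 = 6402373705728000 / 9430344000 = 678912.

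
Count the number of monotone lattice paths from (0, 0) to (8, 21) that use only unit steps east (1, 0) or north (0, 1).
Number of paths = 4292145

A monotone lattice path from (0, 0) to (8, 21) consists of 8 east steps and 21 north steps in some order, so it is determined by which 8 of the 29 steps are east. The count is C(29, 8) = 4292145.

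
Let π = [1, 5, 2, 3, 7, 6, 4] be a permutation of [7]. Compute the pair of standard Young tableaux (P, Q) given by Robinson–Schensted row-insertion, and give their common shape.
P = [1, 2, 3, 4] / [5, 6] / [7];  Q = [1, 2, 4, 5] / [3, 6] / [7];  common shape = (4, 2, 1)

Row-insert the values π_1, π_2, … into P one at a time, bumping the leftmost entry strictly greater than the inserted value down to the next row. The recording tableau Q records, in position (i, j), the step at which that cell was added to P.
  Insert 1 (step 1): P = [1];  Q = [1]
  Insert 5 (step 2): P = [1, 5];  Q = [1, 2]
  Insert 2 (step 3): P = [1, 2] / [5];  Q = [1, 2] / [3]
  Insert 3 (step 4): P = [1, 2, 3] / [5];  Q = [1, 2, 4] / [3]
  Insert 7 (step 5): P = [1, 2, 3, 7] / [5];  Q = [1, 2, 4, 5] / [3]
  Insert 6 (step 6): P = [1, 2, 3, 6] / [5, 7];  Q = [1, 2, 4, 5] / [3, 6]
  Insert 4 (step 7): P = [1, 2, 3, 4] / [5, 6] / [7];  Q = [1, 2, 4, 5] / [3, 6] / [7]
Final shape: (4, 2, 1).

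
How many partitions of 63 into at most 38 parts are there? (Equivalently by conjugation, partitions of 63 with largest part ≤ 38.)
p(63, parts ≤ 38) = 1498161

Use the recurrence p(n, m) = p(n, m−1) + p(n−m, m): either the largest part is < m (count p(n, m−1)) or the largest part is exactly m (remove one copy of m, count p(n−m, m)). With p(0, ·) = 1 this gives p(63, parts ≤ 38) = 1498161. (By conjugating Young diagrams, this also counts partitions of 63 into at most 38 parts.)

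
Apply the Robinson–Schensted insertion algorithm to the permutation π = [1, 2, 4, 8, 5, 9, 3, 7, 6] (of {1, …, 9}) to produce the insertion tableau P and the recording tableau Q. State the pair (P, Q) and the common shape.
P = [1, 2, 3, 5, 6] / [4, 7] / [8, 9];  Q = [1, 2, 3, 4, 6] / [5, 8] / [7, 9];  common shape = (5, 2, 2)

Row-insert the values π_1, π_2, … into P one at a time, bumping the leftmost entry strictly greater than the inserted value down to the next row. The recording tableau Q records, in position (i, j), the step at which that cell was added to P.
  Insert 1 (step 1): P = [1];  Q = [1]
  Insert 2 (step 2): P = [1, 2];  Q = [1, 2]
  Insert 4 (step 3): P = [1, 2, 4];  Q = [1, 2, 3]
  Insert 8 (step 4): P = [1, 2, 4, 8];  Q = [1, 2, 3, 4]
  Insert 5 (step 5): P = [1, 2, 4, 5] / [8];  Q = [1, 2, 3, 4] / [5]
  Insert 9 (step 6): P = [1, 2, 4, 5, 9] / [8];  Q = [1, 2, 3, 4, 6] / [5]
  Insert 3 (step 7): P = [1, 2, 3, 5, 9] / [4] / [8];  Q = [1, 2, 3, 4, 6] / [5] / [7]
  Insert 7 (step 8): P = [1, 2, 3, 5, 7] / [4, 9] / [8];  Q = [1, 2, 3, 4, 6] / [5, 8] / [7]
  Insert 6 (step 9): P = [1, 2, 3, 5, 6] / [4, 7] / [8, 9];  Q = [1, 2, 3, 4, 6] / [5, 8] / [7, 9]
Final shape: (5, 2, 2).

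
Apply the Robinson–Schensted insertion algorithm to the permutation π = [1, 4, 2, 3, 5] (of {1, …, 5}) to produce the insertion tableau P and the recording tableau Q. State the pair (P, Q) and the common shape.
P = [1, 2, 3, 5] / [4];  Q = [1, 2, 4, 5] / [3];  common shape = (4, 1)

Row-insert the values π_1, π_2, … into P one at a time, bumping the leftmost entry strictly greater than the inserted value down to the next row. The recording tableau Q records, in position (i, j), the step at which that cell was added to P.
  Insert 1 (step 1): P = [1];  Q = [1]
  Insert 4 (step 2): P = [1, 4];  Q = [1, 2]
  Insert 2 (step 3): P = [1, 2] / [4];  Q = [1, 2] / [3]
  Insert 3 (step 4): P = [1, 2, 3] / [4];  Q = [1, 2, 4] / [3]
  Insert 5 (step 5): P = [1, 2, 3, 5] / [4];  Q = [1, 2, 4, 5] / [3]
Final shape: (4, 1).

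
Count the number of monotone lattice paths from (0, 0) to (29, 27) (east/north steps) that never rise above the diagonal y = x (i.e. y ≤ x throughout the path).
Number of paths = 738494264901008

By the reflection principle (André's argument), the number of monotone paths to (29, 27) with n ≤ m that never go above y = x is C(56, 29) − C(56, 30) = 7384942649010080 − 6646448384109072 = 738494264901008.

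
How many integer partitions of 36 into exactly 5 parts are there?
p(36, 5 parts) = 748

Partitions of n into exactly k parts are in bijection with partitions of n − k into at most k parts (subtract 1 from each part). So p(36, exactly 5) = p(31, parts ≤ 5). Computing via the recurrence p(m, j) = p(m, j−1) + p(m−j, j) gives 748.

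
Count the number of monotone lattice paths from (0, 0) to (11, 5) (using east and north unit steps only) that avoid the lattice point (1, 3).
Number of paths = 4104

Total paths from (0, 0) to (11, 5): C(16, 11) = 4368. Paths through (1, 3): (paths (0, 0) → (1, 3)) × (paths (1, 3) → (11, 5)) = C(4, 1) · C(12, 10) = 4 · 66 = 264. Avoidance count = 4368 − 264 = 4104.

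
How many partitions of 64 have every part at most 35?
p(64, parts ≤ 35) = 1723170

Use the recurrence p(n, m) = p(n, m−1) + p(n−m, m): either the largest part is < m (count p(n, m−1)) or the largest part is exactly m (remove one copy of m, count p(n−m, m)). With p(0, ·) = 1 this gives p(64, parts ≤ 35) = 1723170. (By conjugating Young diagrams, this also counts partitions of 64 into at most 35 parts.)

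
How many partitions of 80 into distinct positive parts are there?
q(80) = 77312

A partition into distinct parts is a strictly decreasing sequence summing to n. The recurrence d(n, m) = d(n, m−1) + d(n−m, m−1) (use part m at most once) with q(n) = d(n, n) gives q(80) = 77312. (Euler's theorem: # distinct-part partitions = # odd-part partitions.)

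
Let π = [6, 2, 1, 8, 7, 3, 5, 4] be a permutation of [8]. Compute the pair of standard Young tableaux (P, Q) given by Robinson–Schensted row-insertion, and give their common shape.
P = [1, 3, 4] / [2, 5] / [6, 7] / [8];  Q = [1, 4, 7] / [2, 5] / [3, 6] / [8];  common shape = (3, 2, 2, 1)

Row-insert the values π_1, π_2, … into P one at a time, bumping the leftmost entry strictly greater than the inserted value down to the next row. The recording tableau Q records, in position (i, j), the step at which that cell was added to P.
  Insert 6 (step 1): P = [6];  Q = [1]
  Insert 2 (step 2): P = [2] / [6];  Q = [1] / [2]
  Insert 1 (step 3): P = [1] / [2] / [6];  Q = [1] / [2] / [3]
  Insert 8 (step 4): P = [1, 8] / [2] / [6];  Q = [1, 4] / [2] / [3]
  Insert 7 (step 5): P = [1, 7] / [2, 8] / [6];  Q = [1, 4] / [2, 5] / [3]
  Insert 3 (step 6): P = [1, 3] / [2, 7] / [6, 8];  Q = [1, 4] / [2, 5] / [3, 6]
  Insert 5 (step 7): P = [1, 3, 5] / [2, 7] / [6, 8];  Q = [1, 4, 7] / [2, 5] / [3, 6]
  Insert 4 (step 8): P = [1, 3, 4] / [2, 5] / [6, 7] / [8];  Q = [1, 4, 7] / [2, 5] / [3, 6] / [8]
Final shape: (3, 2, 2, 1).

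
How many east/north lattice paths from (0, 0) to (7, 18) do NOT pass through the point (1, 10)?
Number of paths = 447667

Total paths from (0, 0) to (7, 18): C(25, 7) = 480700. Paths through (1, 10): (paths (0, 0) → (1, 10)) × (paths (1, 10) → (7, 18)) = C(11, 1) · C(14, 6) = 11 · 3003 = 33033. Avoidance count = 480700 − 33033 = 447667.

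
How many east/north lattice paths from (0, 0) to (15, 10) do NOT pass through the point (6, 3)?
Number of paths = 2307800

Total paths from (0, 0) to (15, 10): C(25, 15) = 3268760. Paths through (6, 3): (paths (0, 0) → (6, 3)) × (paths (6, 3) → (15, 10)) = C(9, 6) · C(16, 9) = 84 · 11440 = 960960. Avoidance count = 3268760 − 960960 = 2307800.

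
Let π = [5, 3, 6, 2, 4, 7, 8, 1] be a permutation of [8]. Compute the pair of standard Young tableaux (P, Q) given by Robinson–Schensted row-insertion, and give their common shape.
P = [1, 4, 7, 8] / [2, 6] / [3] / [5];  Q = [1, 3, 6, 7] / [2, 5] / [4] / [8];  common shape = (4, 2, 1, 1)

Row-insert the values π_1, π_2, … into P one at a time, bumping the leftmost entry strictly greater than the inserted value down to the next row. The recording tableau Q records, in position (i, j), the step at which that cell was added to P.
  Insert 5 (step 1): P = [5];  Q = [1]
  Insert 3 (step 2): P = [3] / [5];  Q = [1] / [2]
  Insert 6 (step 3): P = [3, 6] / [5];  Q = [1, 3] / [2]
  Insert 2 (step 4): P = [2, 6] / [3] / [5];  Q = [1, 3] / [2] / [4]
  Insert 4 (step 5): P = [2, 4] / [3, 6] / [5];  Q = [1, 3] / [2, 5] / [4]
  Insert 7 (step 6): P = [2, 4, 7] / [3, 6] / [5];  Q = [1, 3, 6] / [2, 5] / [4]
  Insert 8 (step 7): P = [2, 4, 7, 8] / [3, 6] / [5];  Q = [1, 3, 6, 7] / [2, 5] / [4]
  Insert 1 (step 8): P = [1, 4, 7, 8] / [2, 6] / [3] / [5];  Q = [1, 3, 6, 7] / [2, 5] / [4] / [8]
Final shape: (4, 2, 1, 1).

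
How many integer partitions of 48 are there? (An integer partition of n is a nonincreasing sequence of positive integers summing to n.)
p(48) = 147273

Compute p(n) via the recurrence p(n, m) = p(n, m−1) + p(n−m, m), where p(n, m) counts partitions of n with all parts ≤ m and p(n) = p(n, n). The base cases are p(0, m) = 1 and p(n, 0) = 0 for n > 0. Filling the table yields p(48) = 147273. (Euler's pentagonal recurrence is an alternative.)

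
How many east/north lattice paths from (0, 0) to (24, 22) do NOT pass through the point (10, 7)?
Number of paths = 6382008349470

Total paths from (0, 0) to (24, 22): C(46, 24) = 7890371113950. Paths through (10, 7): (paths (0, 0) → (10, 7)) × (paths (10, 7) → (24, 22)) = C(17, 10) · C(29, 14) = 19448 · 77558760 = 1508362764480. Avoidance count = 7890371113950 − 1508362764480 = 6382008349470.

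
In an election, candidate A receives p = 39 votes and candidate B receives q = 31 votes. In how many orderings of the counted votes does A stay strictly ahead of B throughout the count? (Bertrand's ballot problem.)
Strict-lead orderings = 8161878718251577088

Total orderings of the 70 votes with 39 for A: C(70, 39) = 71416438784701299520. By the Bertrand ballot formula (Cycle Lemma / reflection principle), the number of orderings in which A is strictly ahead of B throughout is (p − q)/(p + q) · C(p + q, p) = (39 − 31)/(39 + 31) · 71416438784701299520 = 8161878718251577088.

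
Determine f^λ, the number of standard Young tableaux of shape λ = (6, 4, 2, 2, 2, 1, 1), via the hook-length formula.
# SYT of shape (6, 4, 2, 2, 2, 1, 1) = 9529520

Hook-length formula: f^λ = n! / Π hook(c), product over all cells c of the Young diagram. For λ = (6, 4, 2, 2, 2, 1, 1), n = 18 boxes. Hook lengths by row (left-to-right, top-to-bottom): [12, 9, 5, 4, 2, 1]; [9, 6, 2, 1]; [6, 3]; [5, 2]; [4, 1]; [2]; [1]. Product of hooks = 671846400. So f^λ = 18! / 671846400 = 6402373705728000 / 671846400 = 9529520.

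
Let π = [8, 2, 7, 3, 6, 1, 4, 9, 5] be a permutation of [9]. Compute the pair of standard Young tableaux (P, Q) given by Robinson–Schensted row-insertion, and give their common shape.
P = [1, 3, 4, 5] / [2, 6, 9] / [7] / [8];  Q = [1, 3, 5, 8] / [2, 7, 9] / [4] / [6];  common shape = (4, 3, 1, 1)

Row-insert the values π_1, π_2, … into P one at a time, bumping the leftmost entry strictly greater than the inserted value down to the next row. The recording tableau Q records, in position (i, j), the step at which that cell was added to P.
  Insert 8 (step 1): P = [8];  Q = [1]
  Insert 2 (step 2): P = [2] / [8];  Q = [1] / [2]
  Insert 7 (step 3): P = [2, 7] / [8];  Q = [1, 3] / [2]
  Insert 3 (step 4): P = [2, 3] / [7] / [8];  Q = [1, 3] / [2] / [4]
  Insert 6 (step 5): P = [2, 3, 6] / [7] / [8];  Q = [1, 3, 5] / [2] / [4]
  Insert 1 (step 6): P = [1, 3, 6] / [2] / [7] / [8];  Q = [1, 3, 5] / [2] / [4] / [6]
  Insert 4 (step 7): P = [1, 3, 4] / [2, 6] / [7] / [8];  Q = [1, 3, 5] / [2, 7] / [4] / [6]
  Insert 9 (step 8): P = [1, 3, 4, 9] / [2, 6] / [7] / [8];  Q = [1, 3, 5, 8] / [2, 7] / [4] / [6]
  Insert 5 (step 9): P = [1, 3, 4, 5] / [2, 6, 9] / [7] / [8];  Q = [1, 3, 5, 8] / [2, 7, 9] / [4] / [6]
Final shape: (4, 3, 1, 1).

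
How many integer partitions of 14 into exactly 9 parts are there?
p(14, 9 parts) = 7

Partitions of n into exactly k parts ↔ partitions of n − k into at most k parts (subtract 1 from each part). For n = 14, k = 9, the partitions are: 6+1+1+1+1+1+1+1+1, 5+2+1+1+1+1+1+1+1, 4+3+1+1+1+1+1+1+1, 4+2+2+1+1+1+1+1+1, 3+3+2+1+1+1+1+1+1, 3+2+2+2+1+1+1+1+1, 2+2+2+2+2+1+1+1+1. Count = 7.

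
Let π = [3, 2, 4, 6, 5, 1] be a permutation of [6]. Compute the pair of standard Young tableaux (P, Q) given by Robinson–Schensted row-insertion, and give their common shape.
P = [1, 4, 5] / [2, 6] / [3];  Q = [1, 3, 4] / [2, 5] / [6];  common shape = (3, 2, 1)

Row-insert the values π_1, π_2, … into P one at a time, bumping the leftmost entry strictly greater than the inserted value down to the next row. The recording tableau Q records, in position (i, j), the step at which that cell was added to P.
  Insert 3 (step 1): P = [3];  Q = [1]
  Insert 2 (step 2): P = [2] / [3];  Q = [1] / [2]
  Insert 4 (step 3): P = [2, 4] / [3];  Q = [1, 3] / [2]
  Insert 6 (step 4): P = [2, 4, 6] / [3];  Q = [1, 3, 4] / [2]
  Insert 5 (step 5): P = [2, 4, 5] / [3, 6];  Q = [1, 3, 4] / [2, 5]
  Insert 1 (step 6): P = [1, 4, 5] / [2, 6] / [3];  Q = [1, 3, 4] / [2, 5] / [6]
Final shape: (3, 2, 1).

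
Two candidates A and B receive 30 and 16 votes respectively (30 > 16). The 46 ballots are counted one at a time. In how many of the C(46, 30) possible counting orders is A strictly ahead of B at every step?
Strict-lead orderings = 301758997386

Total orderings of the 46 votes with 30 for A: C(46, 30) = 991493848554. By the Bertrand ballot formula (Cycle Lemma / reflection principle), the number of orderings in which A is strictly ahead of B throughout is (p − q)/(p + q) · C(p + q, p) = (30 − 16)/(30 + 16) · 991493848554 = 301758997386.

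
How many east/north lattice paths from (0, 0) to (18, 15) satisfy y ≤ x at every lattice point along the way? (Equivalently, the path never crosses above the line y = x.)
Number of paths = 218349120

By the reflection principle (André's argument), the number of monotone paths to (18, 15) with n ≤ m that never go above y = x is C(33, 18) − C(33, 19) = 1037158320 − 818809200 = 218349120.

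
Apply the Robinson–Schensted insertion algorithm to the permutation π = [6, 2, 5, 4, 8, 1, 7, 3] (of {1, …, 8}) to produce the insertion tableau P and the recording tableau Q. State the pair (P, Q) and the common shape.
P = [1, 3, 7] / [2, 4] / [5, 8] / [6];  Q = [1, 3, 5] / [2, 7] / [4, 8] / [6];  common shape = (3, 2, 2, 1)

Row-insert the values π_1, π_2, … into P one at a time, bumping the leftmost entry strictly greater than the inserted value down to the next row. The recording tableau Q records, in position (i, j), the step at which that cell was added to P.
  Insert 6 (step 1): P = [6];  Q = [1]
  Insert 2 (step 2): P = [2] / [6];  Q = [1] / [2]
  Insert 5 (step 3): P = [2, 5] / [6];  Q = [1, 3] / [2]
  Insert 4 (step 4): P = [2, 4] / [5] / [6];  Q = [1, 3] / [2] / [4]
  Insert 8 (step 5): P = [2, 4, 8] / [5] / [6];  Q = [1, 3, 5] / [2] / [4]
  Insert 1 (step 6): P = [1, 4, 8] / [2] / [5] / [6];  Q = [1, 3, 5] / [2] / [4] / [6]
  Insert 7 (step 7): P = [1, 4, 7] / [2, 8] / [5] / [6];  Q = [1, 3, 5] / [2, 7] / [4] / [6]
  Insert 3 (step 8): P = [1, 3, 7] / [2, 4] / [5, 8] / [6];  Q = [1, 3, 5] / [2, 7] / [4, 8] / [6]
Final shape: (3, 2, 2, 1).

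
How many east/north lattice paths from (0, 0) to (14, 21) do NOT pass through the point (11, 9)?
Number of paths = 2243537600

Total paths from (0, 0) to (14, 21): C(35, 14) = 2319959400. Paths through (11, 9): (paths (0, 0) → (11, 9)) × (paths (11, 9) → (14, 21)) = C(20, 11) · C(15, 3) = 167960 · 455 = 76421800. Avoidance count = 2319959400 − 76421800 = 2243537600.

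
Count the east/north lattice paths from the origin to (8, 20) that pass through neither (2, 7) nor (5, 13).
Number of paths = 1466073

Inclusion–exclusion. Total paths: C(28, 8) = 3108105. Through P₁: C(9, 2)·C(19, 6) = 976752. Through P₂: C(18, 5)·C(10, 3) = 1028160. Since P₁ is strictly southwest of P₂, a monotone path through both must visit P₁ then P₂; paths through both = C(9, 2)·C(9, 3)·C(10, 3) = 362880. Avoid both = 3108105 − 976752 − 1028160 + 362880 = 1466073.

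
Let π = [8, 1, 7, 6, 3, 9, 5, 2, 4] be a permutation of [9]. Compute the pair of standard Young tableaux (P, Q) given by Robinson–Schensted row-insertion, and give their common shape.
P = [1, 2, 4] / [3, 5] / [6, 9] / [7] / [8];  Q = [1, 3, 6] / [2, 7] / [4, 9] / [5] / [8];  common shape = (3, 2, 2, 1, 1)

Row-insert the values π_1, π_2, … into P one at a time, bumping the leftmost entry strictly greater than the inserted value down to the next row. The recording tableau Q records, in position (i, j), the step at which that cell was added to P.
  Insert 8 (step 1): P = [8];  Q = [1]
  Insert 1 (step 2): P = [1] / [8];  Q = [1] / [2]
  Insert 7 (step 3): P = [1, 7] / [8];  Q = [1, 3] / [2]
  Insert 6 (step 4): P = [1, 6] / [7] / [8];  Q = [1, 3] / [2] / [4]
  Insert 3 (step 5): P = [1, 3] / [6] / [7] / [8];  Q = [1, 3] / [2] / [4] / [5]
  Insert 9 (step 6): P = [1, 3, 9] / [6] / [7] / [8];  Q = [1, 3, 6] / [2] / [4] / [5]
  Insert 5 (step 7): P = [1, 3, 5] / [6, 9] / [7] / [8];  Q = [1, 3, 6] / [2, 7] / [4] / [5]
  Insert 2 (step 8): P = [1, 2, 5] / [3, 9] / [6] / [7] / [8];  Q = [1, 3, 6] / [2, 7] / [4] / [5] / [8]
  Insert 4 (step 9): P = [1, 2, 4] / [3, 5] / [6, 9] / [7] / [8];  Q = [1, 3, 6] / [2, 7] / [4, 9] / [5] / [8]
Final shape: (3, 2, 2, 1, 1).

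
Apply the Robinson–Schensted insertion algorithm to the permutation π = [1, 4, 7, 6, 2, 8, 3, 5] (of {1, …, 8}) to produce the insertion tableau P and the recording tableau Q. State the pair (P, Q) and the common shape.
P = [1, 2, 3, 5] / [4, 6, 8] / [7];  Q = [1, 2, 3, 6] / [4, 7, 8] / [5];  common shape = (4, 3, 1)

Row-insert the values π_1, π_2, … into P one at a time, bumping the leftmost entry strictly greater than the inserted value down to the next row. The recording tableau Q records, in position (i, j), the step at which that cell was added to P.
  Insert 1 (step 1): P = [1];  Q = [1]
  Insert 4 (step 2): P = [1, 4];  Q = [1, 2]
  Insert 7 (step 3): P = [1, 4, 7];  Q = [1, 2, 3]
  Insert 6 (step 4): P = [1, 4, 6] / [7];  Q = [1, 2, 3] / [4]
  Insert 2 (step 5): P = [1, 2, 6] / [4] / [7];  Q = [1, 2, 3] / [4] / [5]
  Insert 8 (step 6): P = [1, 2, 6, 8] / [4] / [7];  Q = [1, 2, 3, 6] / [4] / [5]
  Insert 3 (step 7): P = [1, 2, 3, 8] / [4, 6] / [7];  Q = [1, 2, 3, 6] / [4, 7] / [5]
  Insert 5 (step 8): P = [1, 2, 3, 5] / [4, 6, 8] / [7];  Q = [1, 2, 3, 6] / [4, 7, 8] / [5]
Final shape: (4, 3, 1).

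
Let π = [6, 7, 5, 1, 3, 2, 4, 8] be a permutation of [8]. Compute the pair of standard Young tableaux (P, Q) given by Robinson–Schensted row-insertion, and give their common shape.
P = [1, 2, 4, 8] / [3, 7] / [5] / [6];  Q = [1, 2, 7, 8] / [3, 5] / [4] / [6];  common shape = (4, 2, 1, 1)

Row-insert the values π_1, π_2, … into P one at a time, bumping the leftmost entry strictly greater than the inserted value down to the next row. The recording tableau Q records, in position (i, j), the step at which that cell was added to P.
  Insert 6 (step 1): P = [6];  Q = [1]
  Insert 7 (step 2): P = [6, 7];  Q = [1, 2]
  Insert 5 (step 3): P = [5, 7] / [6];  Q = [1, 2] / [3]
  Insert 1 (step 4): P = [1, 7] / [5] / [6];  Q = [1, 2] / [3] / [4]
  Insert 3 (step 5): P = [1, 3] / [5, 7] / [6];  Q = [1, 2] / [3, 5] / [4]
  Insert 2 (step 6): P = [1, 2] / [3, 7] / [5] / [6];  Q = [1, 2] / [3, 5] / [4] / [6]
  Insert 4 (step 7): P = [1, 2, 4] / [3, 7] / [5] / [6];  Q = [1, 2, 7] / [3, 5] / [4] / [6]
  Insert 8 (step 8): P = [1, 2, 4, 8] / [3, 7] / [5] / [6];  Q = [1, 2, 7, 8] / [3, 5] / [4] / [6]
Final shape: (4, 2, 1, 1).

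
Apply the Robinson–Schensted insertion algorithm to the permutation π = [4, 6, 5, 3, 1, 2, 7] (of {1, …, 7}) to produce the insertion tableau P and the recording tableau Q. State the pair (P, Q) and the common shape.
P = [1, 2, 7] / [3, 5] / [4] / [6];  Q = [1, 2, 7] / [3, 6] / [4] / [5];  common shape = (3, 2, 1, 1)

Row-insert the values π_1, π_2, … into P one at a time, bumping the leftmost entry strictly greater than the inserted value down to the next row. The recording tableau Q records, in position (i, j), the step at which that cell was added to P.
  Insert 4 (step 1): P = [4];  Q = [1]
  Insert 6 (step 2): P = [4, 6];  Q = [1, 2]
  Insert 5 (step 3): P = [4, 5] / [6];  Q = [1, 2] / [3]
  Insert 3 (step 4): P = [3, 5] / [4] / [6];  Q = [1, 2] / [3] / [4]
  Insert 1 (step 5): P = [1, 5] / [3] / [4] / [6];  Q = [1, 2] / [3] / [4] / [5]
  Insert 2 (step 6): P = [1, 2] / [3, 5] / [4] / [6];  Q = [1, 2] / [3, 6] / [4] / [5]
  Insert 7 (step 7): P = [1, 2, 7] / [3, 5] / [4] / [6];  Q = [1, 2, 7] / [3, 6] / [4] / [5]
Final shape: (3, 2, 1, 1).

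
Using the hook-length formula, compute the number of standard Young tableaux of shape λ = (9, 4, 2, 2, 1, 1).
# SYT of shape (9, 4, 2, 2, 1, 1) = 18366426

Hook-length formula: f^λ = n! / Π hook(c), product over all cells c of the Young diagram. For λ = (9, 4, 2, 2, 1, 1), n = 19 boxes. Hook lengths by row (left-to-right, top-to-bottom): [14, 11, 8, 7, 5, 4, 3, 2, 1]; [8, 5, 2, 1]; [5, 2]; [4, 1]; [2]; [1]. Product of hooks = 6623232000. So f^λ = 19! / 6623232000 = 121645100408832000 / 6623232000 = 18366426.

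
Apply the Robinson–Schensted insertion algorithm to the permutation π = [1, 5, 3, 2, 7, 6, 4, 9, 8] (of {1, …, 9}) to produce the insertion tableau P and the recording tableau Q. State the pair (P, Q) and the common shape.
P = [1, 2, 4, 8] / [3, 6, 9] / [5, 7];  Q = [1, 2, 5, 8] / [3, 6, 9] / [4, 7];  common shape = (4, 3, 2)

Row-insert the values π_1, π_2, … into P one at a time, bumping the leftmost entry strictly greater than the inserted value down to the next row. The recording tableau Q records, in position (i, j), the step at which that cell was added to P.
  Insert 1 (step 1): P = [1];  Q = [1]
  Insert 5 (step 2): P = [1, 5];  Q = [1, 2]
  Insert 3 (step 3): P = [1, 3] / [5];  Q = [1, 2] / [3]
  Insert 2 (step 4): P = [1, 2] / [3] / [5];  Q = [1, 2] / [3] / [4]
  Insert 7 (step 5): P = [1, 2, 7] / [3] / [5];  Q = [1, 2, 5] / [3] / [4]
  Insert 6 (step 6): P = [1, 2, 6] / [3, 7] / [5];  Q = [1, 2, 5] / [3, 6] / [4]
  Insert 4 (step 7): P = [1, 2, 4] / [3, 6] / [5, 7];  Q = [1, 2, 5] / [3, 6] / [4, 7]
  Insert 9 (step 8): P = [1, 2, 4, 9] / [3, 6] / [5, 7];  Q = [1, 2, 5, 8] / [3, 6] / [4, 7]
  Insert 8 (step 9): P = [1, 2, 4, 8] / [3, 6, 9] / [5, 7];  Q = [1, 2, 5, 8] / [3, 6, 9] / [4, 7]
Final shape: (4, 3, 2).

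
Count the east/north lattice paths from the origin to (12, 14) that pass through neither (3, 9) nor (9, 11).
Number of paths = 5981260

Inclusion–exclusion. Total paths: C(26, 12) = 9657700. Through P₁: C(12, 3)·C(14, 9) = 440440. Through P₂: C(20, 9)·C(6, 3) = 3359200. Since P₁ is strictly southwest of P₂, a monotone path through both must visit P₁ then P₂; paths through both = C(12, 3)·C(8, 6)·C(6, 3) = 123200. Avoid both = 9657700 − 440440 − 3359200 + 123200 = 5981260.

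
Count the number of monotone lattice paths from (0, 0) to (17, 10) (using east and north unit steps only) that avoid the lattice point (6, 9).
Number of paths = 8376225

Total paths from (0, 0) to (17, 10): C(27, 17) = 8436285. Paths through (6, 9): (paths (0, 0) → (6, 9)) × (paths (6, 9) → (17, 10)) = C(15, 6) · C(12, 11) = 5005 · 12 = 60060. Avoidance count = 8436285 − 60060 = 8376225.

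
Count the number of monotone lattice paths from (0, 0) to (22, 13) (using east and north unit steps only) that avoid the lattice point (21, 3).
Number of paths = 1476315536

Total paths from (0, 0) to (22, 13): C(35, 22) = 1476337800. Paths through (21, 3): (paths (0, 0) → (21, 3)) × (paths (21, 3) → (22, 13)) = C(24, 21) · C(11, 1) = 2024 · 11 = 22264. Avoidance count = 1476337800 − 22264 = 1476315536.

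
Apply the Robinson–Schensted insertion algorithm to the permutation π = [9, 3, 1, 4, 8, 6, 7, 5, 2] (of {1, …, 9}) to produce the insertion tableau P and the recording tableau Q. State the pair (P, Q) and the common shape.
P = [1, 2, 5, 7] / [3, 4] / [6] / [8] / [9];  Q = [1, 4, 5, 7] / [2, 6] / [3] / [8] / [9];  common shape = (4, 2, 1, 1, 1)

Row-insert the values π_1, π_2, … into P one at a time, bumping the leftmost entry strictly greater than the inserted value down to the next row. The recording tableau Q records, in position (i, j), the step at which that cell was added to P.
  Insert 9 (step 1): P = [9];  Q = [1]
  Insert 3 (step 2): P = [3] / [9];  Q = [1] / [2]
  Insert 1 (step 3): P = [1] / [3] / [9];  Q = [1] / [2] / [3]
  Insert 4 (step 4): P = [1, 4] / [3] / [9];  Q = [1, 4] / [2] / [3]
  Insert 8 (step 5): P = [1, 4, 8] / [3] / [9];  Q = [1, 4, 5] / [2] / [3]
  Insert 6 (step 6): P = [1, 4, 6] / [3, 8] / [9];  Q = [1, 4, 5] / [2, 6] / [3]
  Insert 7 (step 7): P = [1, 4, 6, 7] / [3, 8] / [9];  Q = [1, 4, 5, 7] / [2, 6] / [3]
  Insert 5 (step 8): P = [1, 4, 5, 7] / [3, 6] / [8] / [9];  Q = [1, 4, 5, 7] / [2, 6] / [3] / [8]
  Insert 2 (step 9): P = [1, 2, 5, 7] / [3, 4] / [6] / [8] / [9];  Q = [1, 4, 5, 7] / [2, 6] / [3] / [8] / [9]
Final shape: (4, 2, 1, 1, 1).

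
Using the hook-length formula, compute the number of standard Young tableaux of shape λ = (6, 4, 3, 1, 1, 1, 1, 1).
# SYT of shape (6, 4, 3, 1, 1, 1, 1, 1) = 6361740

Hook-length formula: f^λ = n! / Π hook(c), product over all cells c of the Young diagram. For λ = (6, 4, 3, 1, 1, 1, 1, 1), n = 18 boxes. Hook lengths by row (left-to-right, top-to-bottom): [13, 7, 6, 4, 2, 1]; [10, 4, 3, 1]; [8, 2, 1]; [5]; [4]; [3]; [2]; [1]. Product of hooks = 1006387200. So f^λ = 18! / 1006387200 = 6402373705728000 / 1006387200 = 6361740.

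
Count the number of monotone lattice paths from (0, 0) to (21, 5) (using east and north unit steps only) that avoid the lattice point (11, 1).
Number of paths = 53768

Total paths from (0, 0) to (21, 5): C(26, 21) = 65780. Paths through (11, 1): (paths (0, 0) → (11, 1)) × (paths (11, 1) → (21, 5)) = C(12, 11) · C(14, 10) = 12 · 1001 = 12012. Avoidance count = 65780 − 12012 = 53768.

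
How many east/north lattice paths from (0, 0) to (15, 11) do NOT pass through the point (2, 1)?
Number of paths = 4293962

Total paths from (0, 0) to (15, 11): C(26, 15) = 7726160. Paths through (2, 1): (paths (0, 0) → (2, 1)) × (paths (2, 1) → (15, 11)) = C(3, 2) · C(23, 13) = 3 · 1144066 = 3432198. Avoidance count = 7726160 − 3432198 = 4293962.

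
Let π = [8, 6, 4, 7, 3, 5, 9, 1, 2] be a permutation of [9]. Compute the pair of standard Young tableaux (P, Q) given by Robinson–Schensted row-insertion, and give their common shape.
P = [1, 2, 9] / [3, 5] / [4, 7] / [6] / [8];  Q = [1, 4, 7] / [2, 6] / [3, 9] / [5] / [8];  common shape = (3, 2, 2, 1, 1)

Row-insert the values π_1, π_2, … into P one at a time, bumping the leftmost entry strictly greater than the inserted value down to the next row. The recording tableau Q records, in position (i, j), the step at which that cell was added to P.
  Insert 8 (step 1): P = [8];  Q = [1]
  Insert 6 (step 2): P = [6] / [8];  Q = [1] / [2]
  Insert 4 (step 3): P = [4] / [6] / [8];  Q = [1] / [2] / [3]
  Insert 7 (step 4): P = [4, 7] / [6] / [8];  Q = [1, 4] / [2] / [3]
  Insert 3 (step 5): P = [3, 7] / [4] / [6] / [8];  Q = [1, 4] / [2] / [3] / [5]
  Insert 5 (step 6): P = [3, 5] / [4, 7] / [6] / [8];  Q = [1, 4] / [2, 6] / [3] / [5]
  Insert 9 (step 7): P = [3, 5, 9] / [4, 7] / [6] / [8];  Q = [1, 4, 7] / [2, 6] / [3] / [5]
  Insert 1 (step 8): P = [1, 5, 9] / [3, 7] / [4] / [6] / [8];  Q = [1, 4, 7] / [2, 6] / [3] / [5] / [8]
  Insert 2 (step 9): P = [1, 2, 9] / [3, 5] / [4, 7] / [6] / [8];  Q = [1, 4, 7] / [2, 6] / [3, 9] / [5] / [8]
Final shape: (3, 2, 2, 1, 1).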